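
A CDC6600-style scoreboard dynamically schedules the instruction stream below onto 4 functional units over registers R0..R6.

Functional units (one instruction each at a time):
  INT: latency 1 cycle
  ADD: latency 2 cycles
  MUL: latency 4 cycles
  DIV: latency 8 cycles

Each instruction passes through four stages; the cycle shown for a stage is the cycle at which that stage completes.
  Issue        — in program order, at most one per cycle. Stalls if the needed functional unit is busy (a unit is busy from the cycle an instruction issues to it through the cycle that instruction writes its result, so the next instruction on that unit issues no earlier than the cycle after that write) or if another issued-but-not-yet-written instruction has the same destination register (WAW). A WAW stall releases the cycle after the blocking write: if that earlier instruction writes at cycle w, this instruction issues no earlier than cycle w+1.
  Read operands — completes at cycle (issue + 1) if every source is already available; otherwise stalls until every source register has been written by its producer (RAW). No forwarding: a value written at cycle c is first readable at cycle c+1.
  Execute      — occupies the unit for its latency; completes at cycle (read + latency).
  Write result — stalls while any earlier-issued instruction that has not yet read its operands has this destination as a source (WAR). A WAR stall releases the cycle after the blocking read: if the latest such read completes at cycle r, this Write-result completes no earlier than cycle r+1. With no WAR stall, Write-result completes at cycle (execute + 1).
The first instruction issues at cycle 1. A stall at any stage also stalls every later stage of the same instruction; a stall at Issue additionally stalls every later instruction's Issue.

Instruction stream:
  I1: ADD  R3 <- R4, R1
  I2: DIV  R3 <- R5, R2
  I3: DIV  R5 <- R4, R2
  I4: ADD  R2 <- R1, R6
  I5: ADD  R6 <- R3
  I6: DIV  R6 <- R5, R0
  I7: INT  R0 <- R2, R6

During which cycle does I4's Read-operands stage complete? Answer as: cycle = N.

[1] I1→ADD
[2] I1 RO
[4] I1 EX
[5] I1 WR R3
[6] I2→DIV
[7] I2 RO
[15] I2 EX
[16] I2 WR R3
[17] I3→DIV
[18] I3 RO | I4→ADD
[19] I4 RO
[21] I4 EX
[22] I4 WR R2
[23] I5→ADD
[24] I5 RO
[26] I3 EX | I5 EX
[27] I3 WR R5 | I5 WR R6
[28] I6→DIV
[29] I6 RO | I7→INT
[37] I6 EX
[38] I6 WR R6
[39] I7 RO
[40] I7 EX
[41] I7 WR R0

cycle = 19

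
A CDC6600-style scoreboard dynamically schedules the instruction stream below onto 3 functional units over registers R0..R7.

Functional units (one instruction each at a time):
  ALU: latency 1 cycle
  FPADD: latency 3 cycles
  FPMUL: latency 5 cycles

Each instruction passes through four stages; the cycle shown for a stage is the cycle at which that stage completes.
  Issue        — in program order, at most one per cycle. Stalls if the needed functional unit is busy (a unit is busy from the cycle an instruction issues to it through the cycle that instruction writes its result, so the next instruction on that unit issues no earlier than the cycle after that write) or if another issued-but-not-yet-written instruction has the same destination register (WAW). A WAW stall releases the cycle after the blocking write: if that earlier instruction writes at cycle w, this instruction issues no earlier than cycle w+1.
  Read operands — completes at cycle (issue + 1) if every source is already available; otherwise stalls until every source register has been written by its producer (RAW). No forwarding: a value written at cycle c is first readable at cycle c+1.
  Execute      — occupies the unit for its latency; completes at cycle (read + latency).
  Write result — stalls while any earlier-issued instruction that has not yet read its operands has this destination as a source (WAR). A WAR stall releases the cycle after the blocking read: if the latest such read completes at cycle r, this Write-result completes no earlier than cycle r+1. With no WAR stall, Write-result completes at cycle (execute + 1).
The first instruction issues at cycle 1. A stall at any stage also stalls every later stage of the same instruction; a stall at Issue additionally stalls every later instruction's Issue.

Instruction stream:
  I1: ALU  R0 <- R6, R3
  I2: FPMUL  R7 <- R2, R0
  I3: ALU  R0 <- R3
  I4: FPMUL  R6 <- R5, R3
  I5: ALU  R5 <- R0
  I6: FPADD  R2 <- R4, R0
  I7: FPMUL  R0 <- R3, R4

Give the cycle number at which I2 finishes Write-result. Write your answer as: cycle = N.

[I1] 1/2/3/4
[I2] 2/5/10/11  (RAW R0: wait I1 write@4)
[I3] 5/6/7/8  (struct: ALU busy until I1 writes@4)
[I4] 12/13/18/19  (struct: FPMUL busy until I2 writes@11)
[I5] 13/14/15/16
[I6] 14/15/18/19
[I7] 20/21/26/27  (struct: FPMUL busy until I4 writes@19)

cycle = 11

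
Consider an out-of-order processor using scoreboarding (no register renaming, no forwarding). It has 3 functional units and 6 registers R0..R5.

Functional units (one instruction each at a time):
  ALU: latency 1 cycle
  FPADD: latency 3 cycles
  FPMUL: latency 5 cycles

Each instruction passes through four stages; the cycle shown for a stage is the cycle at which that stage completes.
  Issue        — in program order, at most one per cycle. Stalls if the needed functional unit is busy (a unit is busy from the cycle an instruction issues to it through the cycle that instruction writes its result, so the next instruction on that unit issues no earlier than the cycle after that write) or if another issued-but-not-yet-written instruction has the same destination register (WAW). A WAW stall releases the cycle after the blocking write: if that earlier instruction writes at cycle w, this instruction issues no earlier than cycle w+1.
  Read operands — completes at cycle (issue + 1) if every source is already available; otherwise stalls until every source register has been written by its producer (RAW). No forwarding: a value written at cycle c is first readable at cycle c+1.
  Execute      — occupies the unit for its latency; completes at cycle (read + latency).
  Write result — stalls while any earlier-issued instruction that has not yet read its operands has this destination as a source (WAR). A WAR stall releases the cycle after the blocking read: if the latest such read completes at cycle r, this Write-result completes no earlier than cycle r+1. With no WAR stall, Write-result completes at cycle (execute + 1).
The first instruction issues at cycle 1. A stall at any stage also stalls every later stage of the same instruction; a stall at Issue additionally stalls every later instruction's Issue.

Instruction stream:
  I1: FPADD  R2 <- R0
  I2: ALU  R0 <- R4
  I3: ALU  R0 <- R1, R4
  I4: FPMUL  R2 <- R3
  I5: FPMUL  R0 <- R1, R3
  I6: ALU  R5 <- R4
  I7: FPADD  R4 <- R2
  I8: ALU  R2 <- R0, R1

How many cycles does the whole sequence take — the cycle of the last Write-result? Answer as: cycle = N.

cycle = 25

[1] I1 dispatched to FPADD
[2] I1 operands ready | I2 dispatched to ALU
[3] I2 operands ready
[4] I2 complete
[5] I1 complete | R0←I2
[6] R2←I1 | I3 dispatched to ALU
[7] I3 operands ready | I4 dispatched to FPMUL
[8] I3 complete | I4 operands ready
[9] R0←I3
[13] I4 complete
[14] R2←I4
[15] I5 dispatched to FPMUL
[16] I5 operands ready | I6 dispatched to ALU
[17] I6 operands ready | I7 dispatched to FPADD
[18] I6 complete | I7 operands ready
[19] R5←I6
[20] I8 dispatched to ALU
[21] I5 complete | I7 complete
[22] R0←I5 | R4←I7
[23] I8 operands ready
[24] I8 complete
[25] R2←I8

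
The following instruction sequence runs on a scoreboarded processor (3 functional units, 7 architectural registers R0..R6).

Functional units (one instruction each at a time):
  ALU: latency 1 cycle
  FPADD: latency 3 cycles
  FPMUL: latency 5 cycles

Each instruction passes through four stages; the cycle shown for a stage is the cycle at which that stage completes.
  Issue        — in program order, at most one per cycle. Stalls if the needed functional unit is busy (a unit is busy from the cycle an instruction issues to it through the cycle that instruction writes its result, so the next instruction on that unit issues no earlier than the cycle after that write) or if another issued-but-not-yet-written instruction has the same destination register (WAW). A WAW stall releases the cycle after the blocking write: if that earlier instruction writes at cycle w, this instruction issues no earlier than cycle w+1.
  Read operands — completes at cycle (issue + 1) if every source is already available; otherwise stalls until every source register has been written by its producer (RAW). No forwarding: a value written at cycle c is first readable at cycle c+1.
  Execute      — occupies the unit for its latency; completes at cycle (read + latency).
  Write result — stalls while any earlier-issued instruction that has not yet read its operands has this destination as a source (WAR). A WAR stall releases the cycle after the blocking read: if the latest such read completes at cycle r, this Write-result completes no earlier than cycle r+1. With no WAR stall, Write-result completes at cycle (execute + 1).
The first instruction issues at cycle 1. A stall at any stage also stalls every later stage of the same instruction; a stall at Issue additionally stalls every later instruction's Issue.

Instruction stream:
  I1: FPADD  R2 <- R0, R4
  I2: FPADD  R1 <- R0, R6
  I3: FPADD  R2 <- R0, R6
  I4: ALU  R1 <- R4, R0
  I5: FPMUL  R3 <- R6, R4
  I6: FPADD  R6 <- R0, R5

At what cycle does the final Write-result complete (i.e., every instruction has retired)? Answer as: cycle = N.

cycle = 24

  I1 | 1 | 2 | 5 | 6
  I2 | 7 | 8 | 11 | 12   struct: FPADD busy until I1 writes@6
  I3 | 13 | 14 | 17 | 18   struct: FPADD busy until I2 writes@12
  I4 | 14 | 15 | 16 | 17
  I5 | 15 | 16 | 21 | 22
  I6 | 19 | 20 | 23 | 24   struct: FPADD busy until I3 writes@18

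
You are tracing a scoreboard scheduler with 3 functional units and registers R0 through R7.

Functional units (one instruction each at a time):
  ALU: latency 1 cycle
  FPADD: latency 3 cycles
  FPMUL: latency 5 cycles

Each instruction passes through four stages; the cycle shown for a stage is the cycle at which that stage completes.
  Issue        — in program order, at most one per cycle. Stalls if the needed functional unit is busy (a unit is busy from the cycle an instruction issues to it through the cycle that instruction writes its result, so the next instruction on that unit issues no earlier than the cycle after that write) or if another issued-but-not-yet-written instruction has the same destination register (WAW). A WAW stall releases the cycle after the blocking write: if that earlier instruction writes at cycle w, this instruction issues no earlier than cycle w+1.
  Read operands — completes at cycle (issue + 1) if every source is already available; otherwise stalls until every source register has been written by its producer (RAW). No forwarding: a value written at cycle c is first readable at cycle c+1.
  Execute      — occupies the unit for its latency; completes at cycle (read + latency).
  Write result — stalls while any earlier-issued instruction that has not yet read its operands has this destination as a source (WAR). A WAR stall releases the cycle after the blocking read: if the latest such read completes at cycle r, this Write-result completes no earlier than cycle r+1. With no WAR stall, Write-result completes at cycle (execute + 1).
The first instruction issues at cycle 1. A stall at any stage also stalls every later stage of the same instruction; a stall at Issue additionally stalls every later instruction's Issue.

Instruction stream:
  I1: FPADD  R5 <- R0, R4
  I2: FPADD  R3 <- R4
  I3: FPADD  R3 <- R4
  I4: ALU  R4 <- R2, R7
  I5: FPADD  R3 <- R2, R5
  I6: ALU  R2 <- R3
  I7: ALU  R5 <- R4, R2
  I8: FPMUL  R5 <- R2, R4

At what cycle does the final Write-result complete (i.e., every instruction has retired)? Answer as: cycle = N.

cycle = 39

[1] I1 issues→FPADD
[2] I1 reads
[5] I1 exec-done
[6] I1 writes R5
[7] I2 issues→FPADD
[8] I2 reads
[11] I2 exec-done
[12] I2 writes R3
[13] I3 issues→FPADD
[14] I3 reads; I4 issues→ALU
[15] I4 reads
[16] I4 exec-done
[17] I3 exec-done; I4 writes R4
[18] I3 writes R3
[19] I5 issues→FPADD
[20] I5 reads; I6 issues→ALU
[23] I5 exec-done
[24] I5 writes R3
[25] I6 reads
[26] I6 exec-done
[27] I6 writes R2
[28] I7 issues→ALU
[29] I7 reads
[30] I7 exec-done
[31] I7 writes R5
[32] I8 issues→FPMUL
[33] I8 reads
[38] I8 exec-done
[39] I8 writes R5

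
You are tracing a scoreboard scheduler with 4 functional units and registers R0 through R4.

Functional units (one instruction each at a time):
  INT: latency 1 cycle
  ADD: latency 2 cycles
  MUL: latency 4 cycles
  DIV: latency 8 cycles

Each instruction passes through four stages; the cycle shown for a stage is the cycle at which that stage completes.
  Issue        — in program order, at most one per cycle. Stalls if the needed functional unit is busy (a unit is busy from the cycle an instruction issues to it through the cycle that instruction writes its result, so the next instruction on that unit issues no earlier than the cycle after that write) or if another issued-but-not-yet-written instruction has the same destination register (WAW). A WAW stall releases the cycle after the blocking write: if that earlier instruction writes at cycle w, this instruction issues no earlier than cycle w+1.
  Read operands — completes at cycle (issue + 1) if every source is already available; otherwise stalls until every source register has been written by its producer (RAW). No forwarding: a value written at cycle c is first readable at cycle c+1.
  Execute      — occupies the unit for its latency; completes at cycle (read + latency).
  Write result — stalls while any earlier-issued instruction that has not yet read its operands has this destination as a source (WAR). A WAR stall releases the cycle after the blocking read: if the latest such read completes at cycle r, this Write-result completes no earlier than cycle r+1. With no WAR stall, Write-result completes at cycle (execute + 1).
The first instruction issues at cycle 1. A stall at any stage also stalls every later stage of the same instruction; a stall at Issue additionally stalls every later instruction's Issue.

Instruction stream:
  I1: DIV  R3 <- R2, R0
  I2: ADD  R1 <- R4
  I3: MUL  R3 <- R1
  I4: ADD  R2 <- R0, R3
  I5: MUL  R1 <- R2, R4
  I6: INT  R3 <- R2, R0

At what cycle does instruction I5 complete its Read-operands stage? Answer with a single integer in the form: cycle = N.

I1 -> (1, 2, 10, 11)
I2 -> (2, 3, 5, 6)
I3 -> (12, 13, 17, 18)  // WAW R3: wait I1 write@11
I4 -> (13, 19, 21, 22)  // RAW R3: wait I3 write@18
I5 -> (19, 23, 27, 28)  // struct: MUL busy until I3 writes@18, RAW R2: wait I4 write@22
I6 -> (20, 23, 24, 25)  // RAW R2: wait I4 write@22

cycle = 23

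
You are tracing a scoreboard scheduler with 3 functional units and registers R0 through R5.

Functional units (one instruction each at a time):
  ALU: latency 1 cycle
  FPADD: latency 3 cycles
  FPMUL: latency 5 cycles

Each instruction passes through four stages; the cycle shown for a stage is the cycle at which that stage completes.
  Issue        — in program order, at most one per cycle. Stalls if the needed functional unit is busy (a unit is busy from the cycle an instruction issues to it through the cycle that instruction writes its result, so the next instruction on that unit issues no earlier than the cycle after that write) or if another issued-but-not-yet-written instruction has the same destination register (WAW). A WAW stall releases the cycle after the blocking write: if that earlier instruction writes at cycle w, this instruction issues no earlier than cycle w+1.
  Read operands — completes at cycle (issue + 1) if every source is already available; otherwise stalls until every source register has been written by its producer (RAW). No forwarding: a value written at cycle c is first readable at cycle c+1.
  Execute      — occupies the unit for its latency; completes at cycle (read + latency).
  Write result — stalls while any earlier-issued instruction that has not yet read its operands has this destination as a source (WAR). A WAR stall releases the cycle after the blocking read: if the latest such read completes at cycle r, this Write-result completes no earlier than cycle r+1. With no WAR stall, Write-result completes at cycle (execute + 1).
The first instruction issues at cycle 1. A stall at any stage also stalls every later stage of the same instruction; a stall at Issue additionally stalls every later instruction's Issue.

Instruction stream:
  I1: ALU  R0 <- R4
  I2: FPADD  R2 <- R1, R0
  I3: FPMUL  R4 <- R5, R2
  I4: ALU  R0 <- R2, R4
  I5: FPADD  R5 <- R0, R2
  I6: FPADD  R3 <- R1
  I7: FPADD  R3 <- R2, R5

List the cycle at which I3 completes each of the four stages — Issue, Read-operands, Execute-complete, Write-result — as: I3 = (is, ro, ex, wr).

I3 = (3, 10, 15, 16)

t=1  I1 dispatched to ALU
t=2  I1 operands ready; I2 dispatched to FPADD
t=3  I1 complete; I3 dispatched to FPMUL
t=4  R0←I1
t=5  I2 operands ready; I4 dispatched to ALU
t=8  I2 complete
t=9  R2←I2
t=10  I3 operands ready; I5 dispatched to FPADD
t=15  I3 complete
t=16  R4←I3
t=17  I4 operands ready
t=18  I4 complete
t=19  R0←I4
t=20  I5 operands ready
t=23  I5 complete
t=24  R5←I5
t=25  I6 dispatched to FPADD
t=26  I6 operands ready
t=29  I6 complete
t=30  R3←I6
t=31  I7 dispatched to FPADD
t=32  I7 operands ready
t=35  I7 complete
t=36  R3←I7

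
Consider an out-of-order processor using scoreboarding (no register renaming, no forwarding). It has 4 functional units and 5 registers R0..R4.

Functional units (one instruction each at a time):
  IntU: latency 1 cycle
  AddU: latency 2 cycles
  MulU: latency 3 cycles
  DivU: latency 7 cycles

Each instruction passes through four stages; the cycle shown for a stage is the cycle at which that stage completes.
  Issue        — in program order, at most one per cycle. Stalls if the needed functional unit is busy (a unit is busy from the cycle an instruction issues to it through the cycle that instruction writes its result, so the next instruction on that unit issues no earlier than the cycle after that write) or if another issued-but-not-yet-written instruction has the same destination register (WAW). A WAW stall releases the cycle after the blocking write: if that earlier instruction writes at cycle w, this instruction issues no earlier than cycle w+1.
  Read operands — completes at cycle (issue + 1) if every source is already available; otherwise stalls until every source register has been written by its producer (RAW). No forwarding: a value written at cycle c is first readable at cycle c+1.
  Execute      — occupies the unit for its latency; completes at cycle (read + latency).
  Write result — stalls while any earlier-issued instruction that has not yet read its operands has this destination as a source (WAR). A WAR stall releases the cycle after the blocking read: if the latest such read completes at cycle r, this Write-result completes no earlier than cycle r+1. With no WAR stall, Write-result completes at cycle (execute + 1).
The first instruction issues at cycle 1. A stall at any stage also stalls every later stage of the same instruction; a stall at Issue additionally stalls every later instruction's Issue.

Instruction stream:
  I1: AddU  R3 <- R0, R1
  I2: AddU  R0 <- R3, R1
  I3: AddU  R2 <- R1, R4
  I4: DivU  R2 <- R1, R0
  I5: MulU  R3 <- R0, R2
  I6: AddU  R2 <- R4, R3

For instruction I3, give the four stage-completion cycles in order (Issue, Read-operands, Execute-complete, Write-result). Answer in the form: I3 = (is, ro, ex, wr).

c1: issue I1 (AddU)
c2: I1 read-ops
c4: I1 finished on AddU
c5: I1→R3
c6: issue I2 (AddU)
c7: I2 read-ops
c9: I2 finished on AddU
c10: I2→R0
c11: issue I3 (AddU)
c12: I3 read-ops
c14: I3 finished on AddU
c15: I3→R2
c16: issue I4 (DivU)
c17: I4 read-ops; issue I5 (MulU)
c24: I4 finished on DivU
c25: I4→R2
c26: I5 read-ops; issue I6 (AddU)
c29: I5 finished on MulU
c30: I5→R3
c31: I6 read-ops
c33: I6 finished on AddU
c34: I6→R2

I3 = (11, 12, 14, 15)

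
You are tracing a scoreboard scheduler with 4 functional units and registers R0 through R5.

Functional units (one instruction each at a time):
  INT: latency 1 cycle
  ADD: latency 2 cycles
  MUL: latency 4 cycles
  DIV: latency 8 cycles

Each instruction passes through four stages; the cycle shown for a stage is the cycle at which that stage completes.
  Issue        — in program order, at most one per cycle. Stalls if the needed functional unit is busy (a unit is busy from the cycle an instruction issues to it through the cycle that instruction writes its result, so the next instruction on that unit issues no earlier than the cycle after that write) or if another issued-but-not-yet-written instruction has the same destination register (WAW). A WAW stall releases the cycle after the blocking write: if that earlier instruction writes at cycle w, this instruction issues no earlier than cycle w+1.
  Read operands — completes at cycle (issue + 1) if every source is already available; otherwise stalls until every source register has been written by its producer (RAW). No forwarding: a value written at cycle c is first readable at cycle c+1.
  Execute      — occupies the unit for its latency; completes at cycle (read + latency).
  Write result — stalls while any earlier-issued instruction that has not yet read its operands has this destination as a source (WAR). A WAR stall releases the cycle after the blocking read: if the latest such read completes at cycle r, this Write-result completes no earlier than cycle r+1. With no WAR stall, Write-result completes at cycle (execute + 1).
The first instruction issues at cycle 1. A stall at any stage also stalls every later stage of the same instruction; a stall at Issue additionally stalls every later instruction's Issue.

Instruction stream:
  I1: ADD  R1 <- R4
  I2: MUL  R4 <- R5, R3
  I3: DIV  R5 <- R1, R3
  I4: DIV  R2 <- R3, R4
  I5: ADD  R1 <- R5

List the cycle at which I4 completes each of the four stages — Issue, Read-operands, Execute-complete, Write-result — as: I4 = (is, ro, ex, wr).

I4 = (16, 17, 25, 26)

[1] I1 dispatched to ADD
[2] I1 operands ready · I2 dispatched to MUL
[3] I2 operands ready · I3 dispatched to DIV
[4] I1 complete
[5] R1←I1
[6] I3 operands ready
[7] I2 complete
[8] R4←I2
[14] I3 complete
[15] R5←I3
[16] I4 dispatched to DIV
[17] I4 operands ready · I5 dispatched to ADD
[18] I5 operands ready
[20] I5 complete
[21] R1←I5
[25] I4 complete
[26] R2←I4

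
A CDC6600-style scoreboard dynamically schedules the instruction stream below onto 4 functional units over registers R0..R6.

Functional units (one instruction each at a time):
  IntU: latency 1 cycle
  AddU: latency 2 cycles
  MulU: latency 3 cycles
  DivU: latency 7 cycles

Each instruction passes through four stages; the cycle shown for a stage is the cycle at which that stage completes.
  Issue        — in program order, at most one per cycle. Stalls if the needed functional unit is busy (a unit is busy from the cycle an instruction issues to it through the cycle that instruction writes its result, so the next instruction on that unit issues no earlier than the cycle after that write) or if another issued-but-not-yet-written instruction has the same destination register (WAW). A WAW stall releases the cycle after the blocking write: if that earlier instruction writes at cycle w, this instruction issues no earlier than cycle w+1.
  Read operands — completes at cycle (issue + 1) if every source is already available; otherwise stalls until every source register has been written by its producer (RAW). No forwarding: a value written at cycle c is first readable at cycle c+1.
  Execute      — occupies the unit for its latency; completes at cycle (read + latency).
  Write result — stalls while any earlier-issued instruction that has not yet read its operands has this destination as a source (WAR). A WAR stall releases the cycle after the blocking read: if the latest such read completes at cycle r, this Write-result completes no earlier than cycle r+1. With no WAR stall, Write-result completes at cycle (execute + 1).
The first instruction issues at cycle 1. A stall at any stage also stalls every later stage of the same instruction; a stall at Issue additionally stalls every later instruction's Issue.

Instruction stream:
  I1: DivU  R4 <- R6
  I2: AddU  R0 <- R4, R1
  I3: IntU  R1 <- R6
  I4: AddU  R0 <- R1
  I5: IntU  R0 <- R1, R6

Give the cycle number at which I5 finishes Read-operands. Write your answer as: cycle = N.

cycle = 21

t=1  I1→DivU
t=2  I1 RO; I2→AddU
t=3  I3→IntU
t=4  I3 RO
t=5  I3 EX
t=9  I1 EX
t=10  I1 WR R4
t=11  I2 RO
t=12  I3 WR R1
t=13  I2 EX
t=14  I2 WR R0
t=15  I4→AddU
t=16  I4 RO
t=18  I4 EX
t=19  I4 WR R0
t=20  I5→IntU
t=21  I5 RO
t=22  I5 EX
t=23  I5 WR R0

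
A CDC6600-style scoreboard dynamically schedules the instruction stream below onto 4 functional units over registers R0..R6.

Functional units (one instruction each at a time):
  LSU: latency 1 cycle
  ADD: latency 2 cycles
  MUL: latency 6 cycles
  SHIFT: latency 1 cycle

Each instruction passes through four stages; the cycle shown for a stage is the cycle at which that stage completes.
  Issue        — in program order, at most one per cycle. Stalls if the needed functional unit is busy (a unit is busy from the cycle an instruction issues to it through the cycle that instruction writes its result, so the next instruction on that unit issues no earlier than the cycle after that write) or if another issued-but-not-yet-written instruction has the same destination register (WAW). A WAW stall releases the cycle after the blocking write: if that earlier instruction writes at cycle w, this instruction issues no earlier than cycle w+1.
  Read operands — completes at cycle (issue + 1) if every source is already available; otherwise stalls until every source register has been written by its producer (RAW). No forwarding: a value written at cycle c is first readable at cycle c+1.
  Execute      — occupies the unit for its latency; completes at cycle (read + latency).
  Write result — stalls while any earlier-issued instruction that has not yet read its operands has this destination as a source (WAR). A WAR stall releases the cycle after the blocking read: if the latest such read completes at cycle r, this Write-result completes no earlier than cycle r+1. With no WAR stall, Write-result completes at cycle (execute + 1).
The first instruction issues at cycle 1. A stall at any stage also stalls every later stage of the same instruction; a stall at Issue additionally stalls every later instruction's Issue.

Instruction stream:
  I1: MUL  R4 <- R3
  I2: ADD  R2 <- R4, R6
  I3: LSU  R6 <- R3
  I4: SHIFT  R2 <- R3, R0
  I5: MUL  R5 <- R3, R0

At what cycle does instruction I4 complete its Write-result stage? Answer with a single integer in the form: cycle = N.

[1] I1→MUL
[2] I1 RO · I2→ADD
[3] I3→LSU
[4] I3 RO
[5] I3 EX
[8] I1 EX
[9] I1 WR R4
[10] I2 RO
[11] I3 WR R6
[12] I2 EX
[13] I2 WR R2
[14] I4→SHIFT
[15] I4 RO · I5→MUL
[16] I4 EX · I5 RO
[17] I4 WR R2
[22] I5 EX
[23] I5 WR R5

cycle = 17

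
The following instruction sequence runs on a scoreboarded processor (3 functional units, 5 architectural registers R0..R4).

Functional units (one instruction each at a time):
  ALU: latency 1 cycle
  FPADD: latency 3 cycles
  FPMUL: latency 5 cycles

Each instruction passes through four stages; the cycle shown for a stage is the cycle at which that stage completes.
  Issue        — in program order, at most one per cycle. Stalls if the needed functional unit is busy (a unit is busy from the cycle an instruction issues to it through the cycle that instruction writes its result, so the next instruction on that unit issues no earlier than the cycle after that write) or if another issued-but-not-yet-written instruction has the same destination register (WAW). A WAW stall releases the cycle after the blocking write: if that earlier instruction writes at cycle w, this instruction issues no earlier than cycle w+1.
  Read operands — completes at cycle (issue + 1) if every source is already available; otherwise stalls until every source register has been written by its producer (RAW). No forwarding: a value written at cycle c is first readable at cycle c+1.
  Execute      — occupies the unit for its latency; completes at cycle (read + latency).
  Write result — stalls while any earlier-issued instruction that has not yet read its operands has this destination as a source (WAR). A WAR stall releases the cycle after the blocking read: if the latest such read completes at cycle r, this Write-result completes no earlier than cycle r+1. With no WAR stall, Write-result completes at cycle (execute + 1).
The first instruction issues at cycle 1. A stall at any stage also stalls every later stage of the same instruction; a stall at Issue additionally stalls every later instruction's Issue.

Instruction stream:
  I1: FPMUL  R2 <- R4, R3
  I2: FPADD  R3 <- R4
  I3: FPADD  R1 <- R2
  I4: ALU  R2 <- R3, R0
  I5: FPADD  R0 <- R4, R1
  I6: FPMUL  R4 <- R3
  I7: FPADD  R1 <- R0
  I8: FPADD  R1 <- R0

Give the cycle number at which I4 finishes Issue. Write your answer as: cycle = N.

cycle = 9

I1: IS=1 RO=2 EX=7 WR=8
I2: IS=2 RO=3 EX=6 WR=7
I3: IS=8 RO=9 EX=12 WR=13  [struct: FPADD busy until I2 writes@7]
I4: IS=9 RO=10 EX=11 WR=12
I5: IS=14 RO=15 EX=18 WR=19  [struct: FPADD busy until I3 writes@13]
I6: IS=15 RO=16 EX=21 WR=22
I7: IS=20 RO=21 EX=24 WR=25  [struct: FPADD busy until I5 writes@19]
I8: IS=26 RO=27 EX=30 WR=31  [struct: FPADD busy until I7 writes@25]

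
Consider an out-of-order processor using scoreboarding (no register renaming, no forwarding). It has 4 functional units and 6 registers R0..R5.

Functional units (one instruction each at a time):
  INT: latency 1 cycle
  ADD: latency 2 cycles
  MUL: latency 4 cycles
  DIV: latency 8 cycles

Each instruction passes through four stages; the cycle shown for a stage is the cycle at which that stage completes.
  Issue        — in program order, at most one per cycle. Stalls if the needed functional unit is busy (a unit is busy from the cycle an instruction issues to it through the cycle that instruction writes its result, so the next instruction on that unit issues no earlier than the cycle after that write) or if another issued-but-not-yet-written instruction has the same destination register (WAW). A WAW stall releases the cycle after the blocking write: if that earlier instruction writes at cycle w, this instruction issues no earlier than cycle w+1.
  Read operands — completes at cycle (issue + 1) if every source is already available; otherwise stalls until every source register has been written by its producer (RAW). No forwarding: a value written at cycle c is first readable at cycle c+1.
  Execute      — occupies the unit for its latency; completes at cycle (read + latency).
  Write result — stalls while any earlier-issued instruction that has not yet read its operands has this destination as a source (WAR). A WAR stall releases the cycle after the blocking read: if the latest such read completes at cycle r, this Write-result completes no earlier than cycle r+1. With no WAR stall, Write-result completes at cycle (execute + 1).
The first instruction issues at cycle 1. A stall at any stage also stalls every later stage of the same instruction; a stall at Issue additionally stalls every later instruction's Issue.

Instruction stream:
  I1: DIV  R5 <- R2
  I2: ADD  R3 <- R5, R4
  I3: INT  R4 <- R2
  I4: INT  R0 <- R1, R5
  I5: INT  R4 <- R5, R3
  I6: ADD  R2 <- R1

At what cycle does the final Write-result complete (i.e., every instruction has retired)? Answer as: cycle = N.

cycle = 23

I1  is:1  ro:2  ex:10  wr:11
I2  is:2  ro:12  ex:14  wr:15  — RAW R5: wait I1 write@11
I3  is:3  ro:4  ex:5  wr:13  — WAR R4: wait I2 read@12
I4  is:14  ro:15  ex:16  wr:17  — struct: INT busy until I3 writes@13
I5  is:18  ro:19  ex:20  wr:21  — struct: INT busy until I4 writes@17
I6  is:19  ro:20  ex:22  wr:23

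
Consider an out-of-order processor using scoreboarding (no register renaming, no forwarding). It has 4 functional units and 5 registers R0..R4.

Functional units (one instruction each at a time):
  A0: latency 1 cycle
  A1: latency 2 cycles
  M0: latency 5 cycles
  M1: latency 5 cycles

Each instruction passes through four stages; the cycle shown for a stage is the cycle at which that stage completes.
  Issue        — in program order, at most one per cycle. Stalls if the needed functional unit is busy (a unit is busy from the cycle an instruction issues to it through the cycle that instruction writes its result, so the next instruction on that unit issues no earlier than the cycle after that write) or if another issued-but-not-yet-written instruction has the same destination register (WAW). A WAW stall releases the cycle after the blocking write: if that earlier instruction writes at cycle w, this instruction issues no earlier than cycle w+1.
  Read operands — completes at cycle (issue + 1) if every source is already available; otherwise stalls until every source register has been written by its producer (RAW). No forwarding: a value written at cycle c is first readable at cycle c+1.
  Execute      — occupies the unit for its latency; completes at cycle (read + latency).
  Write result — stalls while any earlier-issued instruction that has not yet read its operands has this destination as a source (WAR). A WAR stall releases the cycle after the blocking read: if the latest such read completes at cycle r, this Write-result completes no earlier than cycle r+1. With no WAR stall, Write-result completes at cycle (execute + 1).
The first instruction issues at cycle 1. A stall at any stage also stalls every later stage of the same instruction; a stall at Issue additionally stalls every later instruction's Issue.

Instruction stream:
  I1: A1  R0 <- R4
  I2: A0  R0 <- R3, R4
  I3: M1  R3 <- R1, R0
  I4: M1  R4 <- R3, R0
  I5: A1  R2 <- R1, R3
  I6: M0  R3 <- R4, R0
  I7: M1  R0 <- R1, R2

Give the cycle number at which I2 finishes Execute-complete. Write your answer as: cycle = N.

t=1  I1 dispatched to A1
t=2  I1 operands ready
t=4  I1 complete
t=5  R0←I1
t=6  I2 dispatched to A0
t=7  I2 operands ready, I3 dispatched to M1
t=8  I2 complete
t=9  R0←I2
t=10  I3 operands ready
t=15  I3 complete
t=16  R3←I3
t=17  I4 dispatched to M1
t=18  I4 operands ready, I5 dispatched to A1
t=19  I5 operands ready, I6 dispatched to M0
t=21  I5 complete
t=22  R2←I5
t=23  I4 complete
t=24  R4←I4
t=25  I6 operands ready, I7 dispatched to M1
t=26  I7 operands ready
t=30  I6 complete
t=31  R3←I6, I7 complete
t=32  R0←I7

cycle = 8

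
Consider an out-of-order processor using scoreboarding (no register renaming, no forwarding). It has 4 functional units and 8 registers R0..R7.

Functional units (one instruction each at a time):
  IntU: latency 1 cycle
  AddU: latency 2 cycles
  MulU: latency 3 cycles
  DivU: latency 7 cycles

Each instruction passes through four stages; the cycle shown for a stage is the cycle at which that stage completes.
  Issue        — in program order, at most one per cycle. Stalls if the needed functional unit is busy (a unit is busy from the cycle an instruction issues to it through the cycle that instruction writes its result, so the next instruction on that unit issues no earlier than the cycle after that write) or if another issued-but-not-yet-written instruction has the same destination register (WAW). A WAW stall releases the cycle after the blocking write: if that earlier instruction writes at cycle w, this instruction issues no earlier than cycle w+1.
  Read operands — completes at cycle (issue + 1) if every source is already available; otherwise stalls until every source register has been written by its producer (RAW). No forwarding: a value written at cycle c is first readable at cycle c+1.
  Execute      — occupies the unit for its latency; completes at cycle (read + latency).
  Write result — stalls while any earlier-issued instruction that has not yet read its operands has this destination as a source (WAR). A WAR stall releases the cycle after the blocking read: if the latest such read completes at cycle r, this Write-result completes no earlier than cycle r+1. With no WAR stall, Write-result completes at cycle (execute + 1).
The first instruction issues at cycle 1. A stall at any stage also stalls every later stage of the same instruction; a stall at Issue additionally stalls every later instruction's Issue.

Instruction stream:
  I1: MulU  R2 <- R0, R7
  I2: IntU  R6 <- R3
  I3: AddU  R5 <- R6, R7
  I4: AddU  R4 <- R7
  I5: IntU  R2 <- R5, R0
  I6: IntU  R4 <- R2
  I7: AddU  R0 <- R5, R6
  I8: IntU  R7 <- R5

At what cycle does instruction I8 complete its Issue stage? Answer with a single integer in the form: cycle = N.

[I1] 1/2/5/6
[I2] 2/3/4/5
[I3] 3/6/8/9  (RAW R6: wait I2 write@5)
[I4] 10/11/13/14  (struct: AddU busy until I3 writes@9)
[I5] 11/12/13/14
[I6] 15/16/17/18  (struct: IntU busy until I5 writes@14)
[I7] 16/17/19/20
[I8] 19/20/21/22  (struct: IntU busy until I6 writes@18)

cycle = 19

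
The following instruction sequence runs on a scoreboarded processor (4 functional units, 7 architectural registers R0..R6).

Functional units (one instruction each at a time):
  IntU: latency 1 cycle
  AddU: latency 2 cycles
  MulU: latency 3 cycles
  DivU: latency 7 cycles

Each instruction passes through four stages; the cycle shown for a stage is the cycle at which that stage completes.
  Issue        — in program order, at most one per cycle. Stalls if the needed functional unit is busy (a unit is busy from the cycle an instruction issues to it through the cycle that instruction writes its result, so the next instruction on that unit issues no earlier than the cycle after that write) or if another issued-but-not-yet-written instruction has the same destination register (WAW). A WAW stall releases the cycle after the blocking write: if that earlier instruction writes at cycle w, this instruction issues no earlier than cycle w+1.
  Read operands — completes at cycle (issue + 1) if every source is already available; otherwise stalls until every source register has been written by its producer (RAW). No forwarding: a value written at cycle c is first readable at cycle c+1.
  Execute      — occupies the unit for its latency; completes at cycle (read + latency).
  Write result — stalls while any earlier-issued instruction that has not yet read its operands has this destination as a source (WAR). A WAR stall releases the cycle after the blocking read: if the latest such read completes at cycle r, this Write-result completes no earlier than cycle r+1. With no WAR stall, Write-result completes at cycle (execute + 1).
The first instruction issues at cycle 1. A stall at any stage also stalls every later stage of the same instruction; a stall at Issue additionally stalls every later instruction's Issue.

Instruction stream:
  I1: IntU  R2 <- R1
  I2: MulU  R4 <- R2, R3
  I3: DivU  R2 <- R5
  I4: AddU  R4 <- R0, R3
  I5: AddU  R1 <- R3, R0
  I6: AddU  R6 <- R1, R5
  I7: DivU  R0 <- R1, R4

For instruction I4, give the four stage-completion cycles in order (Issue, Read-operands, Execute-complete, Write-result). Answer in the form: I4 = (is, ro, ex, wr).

I4 = (10, 11, 13, 14)

t=1  issue I1 (IntU)
t=2  I1 read-ops · issue I2 (MulU)
t=3  I1 finished on IntU
t=4  I1→R2
t=5  I2 read-ops · issue I3 (DivU)
t=6  I3 read-ops
t=8  I2 finished on MulU
t=9  I2→R4
t=10  issue I4 (AddU)
t=11  I4 read-ops
t=13  I3 finished on DivU · I4 finished on AddU
t=14  I3→R2 · I4→R4
t=15  issue I5 (AddU)
t=16  I5 read-ops
t=18  I5 finished on AddU
t=19  I5→R1
t=20  issue I6 (AddU)
t=21  I6 read-ops · issue I7 (DivU)
t=22  I7 read-ops
t=23  I6 finished on AddU
t=24  I6→R6
t=29  I7 finished on DivU
t=30  I7→R0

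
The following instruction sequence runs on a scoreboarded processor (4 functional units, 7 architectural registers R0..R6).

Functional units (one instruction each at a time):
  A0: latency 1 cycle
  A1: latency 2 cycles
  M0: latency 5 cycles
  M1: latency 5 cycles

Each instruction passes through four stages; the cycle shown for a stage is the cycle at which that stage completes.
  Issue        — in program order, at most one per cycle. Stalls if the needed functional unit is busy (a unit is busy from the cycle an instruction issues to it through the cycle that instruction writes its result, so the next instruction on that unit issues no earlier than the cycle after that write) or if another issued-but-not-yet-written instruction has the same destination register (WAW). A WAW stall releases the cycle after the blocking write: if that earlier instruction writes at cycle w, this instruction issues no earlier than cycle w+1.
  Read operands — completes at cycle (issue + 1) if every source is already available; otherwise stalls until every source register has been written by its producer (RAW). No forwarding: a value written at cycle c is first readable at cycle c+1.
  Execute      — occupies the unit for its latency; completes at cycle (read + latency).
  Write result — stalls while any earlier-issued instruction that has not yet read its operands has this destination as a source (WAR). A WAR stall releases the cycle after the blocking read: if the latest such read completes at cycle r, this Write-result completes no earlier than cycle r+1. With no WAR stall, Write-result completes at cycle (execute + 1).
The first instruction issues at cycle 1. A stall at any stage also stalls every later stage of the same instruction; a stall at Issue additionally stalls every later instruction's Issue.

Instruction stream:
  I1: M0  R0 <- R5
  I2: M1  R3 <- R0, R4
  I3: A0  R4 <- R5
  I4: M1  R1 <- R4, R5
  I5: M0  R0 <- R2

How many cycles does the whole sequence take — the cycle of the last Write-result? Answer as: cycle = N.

cycle = 24

[1] I1→M0
[2] I1 RO; I2→M1
[3] I3→A0
[4] I3 RO
[5] I3 EX
[7] I1 EX
[8] I1 WR R0
[9] I2 RO
[10] I3 WR R4
[14] I2 EX
[15] I2 WR R3
[16] I4→M1
[17] I4 RO; I5→M0
[18] I5 RO
[22] I4 EX
[23] I4 WR R1; I5 EX
[24] I5 WR R0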